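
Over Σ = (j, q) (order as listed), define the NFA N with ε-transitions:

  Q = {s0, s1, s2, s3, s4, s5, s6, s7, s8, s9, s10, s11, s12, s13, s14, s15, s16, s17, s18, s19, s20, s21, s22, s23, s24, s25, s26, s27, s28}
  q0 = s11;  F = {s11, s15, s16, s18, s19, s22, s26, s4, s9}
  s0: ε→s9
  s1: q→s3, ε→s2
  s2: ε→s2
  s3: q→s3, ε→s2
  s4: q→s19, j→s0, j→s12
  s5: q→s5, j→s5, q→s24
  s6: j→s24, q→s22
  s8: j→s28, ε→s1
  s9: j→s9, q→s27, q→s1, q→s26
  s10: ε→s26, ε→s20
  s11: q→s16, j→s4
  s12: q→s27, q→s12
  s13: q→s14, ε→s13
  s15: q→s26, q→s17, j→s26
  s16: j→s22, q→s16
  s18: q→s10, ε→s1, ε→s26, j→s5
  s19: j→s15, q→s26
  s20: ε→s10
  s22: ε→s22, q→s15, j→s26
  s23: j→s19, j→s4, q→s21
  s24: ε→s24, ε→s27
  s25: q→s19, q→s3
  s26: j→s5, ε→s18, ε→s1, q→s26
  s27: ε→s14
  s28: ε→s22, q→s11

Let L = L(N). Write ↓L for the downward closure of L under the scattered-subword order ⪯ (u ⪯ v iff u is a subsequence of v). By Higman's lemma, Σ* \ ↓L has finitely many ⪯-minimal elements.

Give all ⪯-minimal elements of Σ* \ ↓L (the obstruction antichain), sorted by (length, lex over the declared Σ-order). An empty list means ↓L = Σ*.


|Q|=29, |F|=9, |δ|=57 (18 ε).
min D↑ (9 st, q0=0, F={8}): 0:j→1,q→2 1:j→3,q→4 2:j→5,q→2 3:j→3,q→6 4:j→7,q→6 5:j→6,q→7 6:j→8,q→6 7:j→6,q→6 8:j→8,q→8.
'jjqj': |S_i|=[21, 19, 16, 13, 4] end={s14,s24,s27,s5} rej; 4/4 deletions ∈↓L.
'jqqj': N↓-sim [21, 19, 15, 13, 4] end={s14,s24,s27,s5} — reject; 4/4 single-dels accept.
'qjjj': N↓-sim [21, 17, 14, 11, 4] end={s14,s24,s27,s5} rej; 4/4 deletions ∈↓L.
3 minimals (antichain).

A = [jjqj, jqqj, qjjj].


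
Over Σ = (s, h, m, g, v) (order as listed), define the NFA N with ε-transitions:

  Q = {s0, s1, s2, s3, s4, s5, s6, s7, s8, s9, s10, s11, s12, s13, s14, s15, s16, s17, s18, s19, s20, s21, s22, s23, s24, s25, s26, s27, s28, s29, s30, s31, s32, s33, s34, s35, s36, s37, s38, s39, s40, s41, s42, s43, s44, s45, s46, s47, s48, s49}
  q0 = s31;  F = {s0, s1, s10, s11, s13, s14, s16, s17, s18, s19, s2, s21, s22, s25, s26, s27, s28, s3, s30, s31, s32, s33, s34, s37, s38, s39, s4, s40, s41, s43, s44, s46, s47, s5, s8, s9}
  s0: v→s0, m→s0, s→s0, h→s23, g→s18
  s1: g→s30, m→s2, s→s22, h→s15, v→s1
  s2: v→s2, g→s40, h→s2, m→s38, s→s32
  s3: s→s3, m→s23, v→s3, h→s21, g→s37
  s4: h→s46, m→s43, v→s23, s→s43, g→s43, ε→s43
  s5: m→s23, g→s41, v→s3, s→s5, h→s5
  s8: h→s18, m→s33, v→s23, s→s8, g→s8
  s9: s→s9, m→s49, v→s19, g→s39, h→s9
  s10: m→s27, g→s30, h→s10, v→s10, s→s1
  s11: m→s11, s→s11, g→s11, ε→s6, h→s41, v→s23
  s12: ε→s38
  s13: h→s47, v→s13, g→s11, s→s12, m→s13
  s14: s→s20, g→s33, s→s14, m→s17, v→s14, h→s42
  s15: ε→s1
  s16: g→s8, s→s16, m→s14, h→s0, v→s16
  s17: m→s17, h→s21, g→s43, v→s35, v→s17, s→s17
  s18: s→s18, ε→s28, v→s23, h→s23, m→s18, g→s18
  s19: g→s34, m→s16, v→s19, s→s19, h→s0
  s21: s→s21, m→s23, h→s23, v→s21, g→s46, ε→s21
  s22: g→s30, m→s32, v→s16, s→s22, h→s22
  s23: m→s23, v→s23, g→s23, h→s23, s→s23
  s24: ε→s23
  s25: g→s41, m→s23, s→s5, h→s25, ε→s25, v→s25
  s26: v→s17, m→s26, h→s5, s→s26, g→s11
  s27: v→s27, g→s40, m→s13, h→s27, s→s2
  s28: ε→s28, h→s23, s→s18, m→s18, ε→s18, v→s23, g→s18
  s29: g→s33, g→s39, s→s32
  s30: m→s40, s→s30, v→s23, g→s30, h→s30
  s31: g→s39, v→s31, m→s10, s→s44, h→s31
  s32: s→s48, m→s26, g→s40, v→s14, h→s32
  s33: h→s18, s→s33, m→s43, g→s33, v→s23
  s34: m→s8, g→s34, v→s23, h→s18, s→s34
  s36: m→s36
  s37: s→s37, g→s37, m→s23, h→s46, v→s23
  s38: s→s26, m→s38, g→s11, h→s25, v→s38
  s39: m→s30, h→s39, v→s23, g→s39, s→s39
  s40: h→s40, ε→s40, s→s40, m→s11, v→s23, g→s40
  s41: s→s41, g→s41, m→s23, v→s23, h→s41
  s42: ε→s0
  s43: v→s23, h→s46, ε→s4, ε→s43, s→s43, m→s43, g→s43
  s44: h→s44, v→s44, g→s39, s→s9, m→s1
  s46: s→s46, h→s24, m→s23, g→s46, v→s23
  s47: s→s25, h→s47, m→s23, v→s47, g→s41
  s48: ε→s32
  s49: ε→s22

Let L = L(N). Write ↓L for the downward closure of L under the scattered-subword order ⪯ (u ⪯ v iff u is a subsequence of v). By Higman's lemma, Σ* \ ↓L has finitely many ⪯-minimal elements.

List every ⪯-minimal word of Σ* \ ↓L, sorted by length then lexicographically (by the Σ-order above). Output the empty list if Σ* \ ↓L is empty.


Antichain: [gv, ssvhh, mmmhm].

|Q|=50, |F|=36, |δ|=207 (16 ε).
min D↑ (35 st, q0=0, F={8}): 0:s→1,h→0,m→2,g→3,v→0 1:s→4,h→1,m→5,g→3,v→1 2:s→5,h→2,m→6,g→7,v→2 3:s→3,h→3,m→7,g→3,v→8 4:s→4,h→4,m→9,g→3,v→10 5:s→9,h→5,m→11,g→7,v→5 6:s→11,h→6,m→12,g→13,v→6 7:s→7,h→7,m→13,g→7,v→8 8:s→8,h→8,m→8,g→8,v→8 9:s→9,h→9,m→14,g→7,v→15 10:s→10,h→16,m→15,g→17,v→10 11:s→14,h→11,m→18,g→13,v→11 12:s→18,h→19,m→12,g→20,v→12 13:s→13,h→13,m→20,g→13,v→8 14:s→14,h→14,m→21,g→13,v→22 15:s→15,h→16,m→22,g→23,v→15 16:s→16,h→8,m→16,g→24,v→16 17:s→17,h→24,m→23,g→17,v→8 18:s→21,h→25,m→18,g→20,v→18 19:s→25,h→19,m→8,g→26,v→19 20:s→20,h→26,m→20,g→20,v→8 21:s→21,h→27,m→21,g→20,v→28 22:s→22,h→16,m→28,g→29,v→22 23:s→23,h→24,m→29,g→23,v→8 24:s→24,h→8,m→24,g→24,v→8 25:s→27,h→25,m→8,g→26,v→25 26:s→26,h→26,m→8,g→26,v→8 27:s→27,h→27,m→8,g→26,v→30 28:s→28,h→31,m→28,g→32,v→28 29:s→29,h→24,m→32,g→29,v→8 30:s→30,h→31,m→8,g→33,v→30 31:s→31,h→8,m→8,g→34,v→31 32:s→32,h→34,m→32,g→32,v→8 33:s→33,h→34,m→8,g→33,v→8 34:s→34,h→8,m→8,g→34,v→8.
'gv': |S_i|=[46, 17, 1] end={s23} ∉↓L; 2/2 deletions ∈↓L.
'ssvhh': run [46, 41, 34, 21, 8, 2] end={s23,s24} ∉↓L; 5/5 del acc.
'mmmhm': |S_i|=[46, 40, 32, 23, 10, 1] end={s23} ∉↓L; 5/5 single-dels accept.
3 words, ⪯-incomp.


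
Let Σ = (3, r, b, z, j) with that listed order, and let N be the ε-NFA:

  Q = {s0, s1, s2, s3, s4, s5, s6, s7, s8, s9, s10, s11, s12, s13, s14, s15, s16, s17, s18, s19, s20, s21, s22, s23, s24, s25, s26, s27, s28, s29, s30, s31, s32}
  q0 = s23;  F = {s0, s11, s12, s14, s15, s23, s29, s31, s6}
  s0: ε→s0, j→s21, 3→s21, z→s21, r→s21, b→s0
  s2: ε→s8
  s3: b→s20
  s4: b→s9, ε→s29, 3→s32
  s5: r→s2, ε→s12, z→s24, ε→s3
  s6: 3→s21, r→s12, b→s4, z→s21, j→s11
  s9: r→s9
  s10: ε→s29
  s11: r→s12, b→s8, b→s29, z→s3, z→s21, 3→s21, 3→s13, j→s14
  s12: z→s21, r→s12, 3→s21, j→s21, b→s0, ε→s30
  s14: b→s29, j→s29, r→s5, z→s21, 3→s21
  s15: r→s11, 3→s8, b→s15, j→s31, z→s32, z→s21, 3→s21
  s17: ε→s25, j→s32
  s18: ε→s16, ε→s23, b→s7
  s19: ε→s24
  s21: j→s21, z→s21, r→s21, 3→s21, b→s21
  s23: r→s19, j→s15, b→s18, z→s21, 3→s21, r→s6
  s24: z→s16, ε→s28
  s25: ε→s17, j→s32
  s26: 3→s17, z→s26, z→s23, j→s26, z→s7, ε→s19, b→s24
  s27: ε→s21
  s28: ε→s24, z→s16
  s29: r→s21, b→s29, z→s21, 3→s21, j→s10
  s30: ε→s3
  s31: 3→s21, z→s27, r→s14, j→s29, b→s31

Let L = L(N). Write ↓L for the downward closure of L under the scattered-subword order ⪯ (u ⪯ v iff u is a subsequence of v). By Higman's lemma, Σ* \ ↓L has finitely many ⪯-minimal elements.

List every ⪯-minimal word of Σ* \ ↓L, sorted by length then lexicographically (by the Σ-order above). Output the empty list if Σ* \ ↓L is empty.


|Q|=33, |F|=9, |δ|=90 (17 ε).
min D↑ (10 st, q0=0, F={1}): 0:3→1,r→2,b→0,z→1,j→3 1:3→1,r→1,b→1,z→1,j→1 2:3→1,r→4,b→5,z→1,j→6 3:3→1,r→6,b→3,z→1,j→7 4:3→1,r→4,b→8,z→1,j→1 5:3→1,r→1,b→5,z→1,j→5 6:3→1,r→4,b→5,z→1,j→9 7:3→1,r→9,b→7,z→1,j→5 8:3→1,r→1,b→8,z→1,j→1 9:3→1,r→4,b→5,z→1,j→5 [Hopcroft].
'3': |S_i|=[28, 4] end={s13,s21,s32,s8} ∉↓L; 1/1 deletions ∈↓L.
'z': N↓-sim [28, 8] end={s16,s20,s21,s24,s27,s28,s3,s32} rej; 1/1 deletions ∈↓L.
'rrj': run [28, 22, 13, 1] end={s21} rej; 3/3 single-dels accept.
'rbr': run [28, 22, 9, 2] end={s21,s9} — reject; 3/3 single-dels accept.
'jjjr': run [28, 21, 17, 3, 1] end={s21} — reject; 4/4 deletions ∈↓L.
5 obstructions.

A = [3, z, rrj, rbr, jjjr].


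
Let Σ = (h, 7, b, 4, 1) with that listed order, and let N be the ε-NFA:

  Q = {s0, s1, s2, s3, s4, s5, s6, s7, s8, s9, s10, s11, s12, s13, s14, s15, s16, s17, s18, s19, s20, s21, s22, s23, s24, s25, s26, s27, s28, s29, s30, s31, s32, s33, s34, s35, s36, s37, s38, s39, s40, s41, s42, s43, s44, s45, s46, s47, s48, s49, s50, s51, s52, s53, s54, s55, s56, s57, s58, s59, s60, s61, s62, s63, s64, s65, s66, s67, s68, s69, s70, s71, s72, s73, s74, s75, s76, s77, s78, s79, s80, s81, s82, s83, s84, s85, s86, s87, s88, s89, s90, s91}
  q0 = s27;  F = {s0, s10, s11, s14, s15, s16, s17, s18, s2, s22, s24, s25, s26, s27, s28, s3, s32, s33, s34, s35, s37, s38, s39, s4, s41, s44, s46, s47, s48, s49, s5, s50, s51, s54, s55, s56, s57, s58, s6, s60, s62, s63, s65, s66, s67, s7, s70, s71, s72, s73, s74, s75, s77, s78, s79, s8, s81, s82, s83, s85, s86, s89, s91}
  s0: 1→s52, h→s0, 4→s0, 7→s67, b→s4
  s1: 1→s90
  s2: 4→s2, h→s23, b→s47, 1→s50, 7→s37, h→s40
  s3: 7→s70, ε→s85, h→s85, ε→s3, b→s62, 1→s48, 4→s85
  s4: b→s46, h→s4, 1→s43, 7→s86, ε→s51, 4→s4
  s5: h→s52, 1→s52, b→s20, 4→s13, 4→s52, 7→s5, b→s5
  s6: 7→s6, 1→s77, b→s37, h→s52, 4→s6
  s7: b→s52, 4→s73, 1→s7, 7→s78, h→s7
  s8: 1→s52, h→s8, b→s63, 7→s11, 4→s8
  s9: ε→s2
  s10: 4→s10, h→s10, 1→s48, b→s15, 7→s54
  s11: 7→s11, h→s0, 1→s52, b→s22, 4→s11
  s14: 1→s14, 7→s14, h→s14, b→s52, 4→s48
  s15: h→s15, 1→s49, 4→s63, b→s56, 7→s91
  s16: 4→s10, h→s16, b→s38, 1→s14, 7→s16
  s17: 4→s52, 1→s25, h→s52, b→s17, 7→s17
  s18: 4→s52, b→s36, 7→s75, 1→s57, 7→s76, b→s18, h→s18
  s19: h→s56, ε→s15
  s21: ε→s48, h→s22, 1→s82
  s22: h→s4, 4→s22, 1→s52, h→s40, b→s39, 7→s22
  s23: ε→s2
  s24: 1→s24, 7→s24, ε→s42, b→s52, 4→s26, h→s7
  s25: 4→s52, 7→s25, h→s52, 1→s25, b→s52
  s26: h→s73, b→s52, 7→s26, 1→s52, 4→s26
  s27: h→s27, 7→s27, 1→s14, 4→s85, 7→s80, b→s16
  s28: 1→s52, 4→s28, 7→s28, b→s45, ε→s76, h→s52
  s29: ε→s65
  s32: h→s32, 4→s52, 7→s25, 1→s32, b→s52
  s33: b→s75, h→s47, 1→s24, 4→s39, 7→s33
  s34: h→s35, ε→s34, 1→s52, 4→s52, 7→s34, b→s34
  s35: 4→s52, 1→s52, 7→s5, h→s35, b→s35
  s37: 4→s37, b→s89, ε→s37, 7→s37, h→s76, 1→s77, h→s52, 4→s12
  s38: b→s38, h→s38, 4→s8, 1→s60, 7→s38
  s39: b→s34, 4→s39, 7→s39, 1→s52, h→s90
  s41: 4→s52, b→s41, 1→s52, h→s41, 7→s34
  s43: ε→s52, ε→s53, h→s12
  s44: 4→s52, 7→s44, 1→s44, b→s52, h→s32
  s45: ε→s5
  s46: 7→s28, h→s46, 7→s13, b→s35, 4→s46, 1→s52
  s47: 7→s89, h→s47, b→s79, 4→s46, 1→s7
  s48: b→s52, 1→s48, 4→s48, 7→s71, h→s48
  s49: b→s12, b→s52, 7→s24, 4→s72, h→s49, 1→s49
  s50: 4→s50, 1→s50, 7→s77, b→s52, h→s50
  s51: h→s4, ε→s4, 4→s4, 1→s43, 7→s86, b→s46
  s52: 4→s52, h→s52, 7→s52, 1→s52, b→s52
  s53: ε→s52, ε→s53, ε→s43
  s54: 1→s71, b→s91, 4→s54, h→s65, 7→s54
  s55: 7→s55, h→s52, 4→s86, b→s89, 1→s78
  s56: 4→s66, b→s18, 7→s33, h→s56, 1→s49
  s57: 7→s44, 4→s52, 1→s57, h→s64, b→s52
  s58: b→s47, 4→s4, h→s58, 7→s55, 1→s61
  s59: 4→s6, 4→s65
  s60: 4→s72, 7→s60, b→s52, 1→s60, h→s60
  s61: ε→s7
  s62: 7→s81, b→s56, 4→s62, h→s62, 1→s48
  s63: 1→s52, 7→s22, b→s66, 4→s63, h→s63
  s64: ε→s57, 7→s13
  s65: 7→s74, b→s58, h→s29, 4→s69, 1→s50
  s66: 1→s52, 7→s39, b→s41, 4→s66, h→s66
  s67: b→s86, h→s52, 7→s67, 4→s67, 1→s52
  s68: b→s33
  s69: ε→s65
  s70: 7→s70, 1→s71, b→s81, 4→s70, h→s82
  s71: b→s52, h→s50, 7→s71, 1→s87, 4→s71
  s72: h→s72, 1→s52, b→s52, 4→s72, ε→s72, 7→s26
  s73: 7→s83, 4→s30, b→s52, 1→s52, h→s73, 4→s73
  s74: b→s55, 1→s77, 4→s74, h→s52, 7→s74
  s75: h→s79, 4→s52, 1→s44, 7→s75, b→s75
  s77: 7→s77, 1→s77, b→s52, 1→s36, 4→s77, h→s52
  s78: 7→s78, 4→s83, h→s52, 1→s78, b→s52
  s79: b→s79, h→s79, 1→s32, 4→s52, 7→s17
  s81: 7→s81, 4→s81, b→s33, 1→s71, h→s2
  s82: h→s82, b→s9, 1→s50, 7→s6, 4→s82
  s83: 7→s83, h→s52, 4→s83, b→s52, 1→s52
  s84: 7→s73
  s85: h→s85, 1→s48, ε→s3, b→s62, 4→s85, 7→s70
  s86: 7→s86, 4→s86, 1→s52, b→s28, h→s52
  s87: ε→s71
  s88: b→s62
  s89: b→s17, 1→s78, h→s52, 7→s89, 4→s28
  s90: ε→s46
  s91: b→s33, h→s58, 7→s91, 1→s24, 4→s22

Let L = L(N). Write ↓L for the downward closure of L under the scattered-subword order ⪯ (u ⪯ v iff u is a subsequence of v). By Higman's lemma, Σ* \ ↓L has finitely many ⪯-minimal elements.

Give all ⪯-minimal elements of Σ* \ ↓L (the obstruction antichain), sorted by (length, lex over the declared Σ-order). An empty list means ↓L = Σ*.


Antichain: [1b, bb41, 47h7h, 4bbb4].

|Q|=92, |F|=63, |δ|=370 (26 ε).
min D↑ (62 st, q0=0, F={9}): 0:h→0,7→0,b→1,4→2,1→3 1:h→1,7→1,b→4,4→5,1→3 2:h→2,7→6,b→7,4→2,1→8 3:h→3,7→3,b→9,4→8,1→3 4:h→4,7→4,b→4,4→10,1→11 5:h→5,7→12,b→13,4→5,1→8 6:h→14,7→6,b→15,4→6,1→16 7:h→7,7→15,b→17,4→7,1→8 8:h→8,7→16,b→9,4→8,1→8 9:h→9,7→9,b→9,4→9,1→9 10:h→10,7→18,b→19,4→10,1→9 11:h→11,7→11,b→9,4→20,1→11 12:h→21,7→12,b→22,4→12,1→16 13:h→13,7→22,b→17,4→19,1→23 14:h→14,7→24,b→25,4→14,1→26 15:h→25,7→15,b→27,4→15,1→16 16:h→26,7→16,b→9,4→16,1→16 17:h→17,7→27,b→28,4→29,1→23 18:h→30,7→18,b→31,4→18,1→9 19:h→19,7→31,b→29,4→19,1→9 20:h→20,7→32,b→9,4→20,1→9 21:h→21,7→33,b→34,4→21,1→26 22:h→34,7→22,b→27,4→31,1→35 23:h→23,7→35,b→9,4→20,1→23 24:h→9,7→24,b→36,4→24,1→37 25:h→25,7→36,b→38,4→25,1→26 26:h→26,7→37,b→9,4→26,1→26 27:h→38,7→27,b→39,4→40,1→35 28:h→28,7→39,b→28,4→9,1→41 29:h→29,7→40,b→42,4→29,1→9 30:h→30,7→43,b→44,4→30,1→9 31:h→44,7→31,b→40,4→31,1→9 32:h→45,7→32,b→9,4→32,1→9 33:h→9,7→33,b→46,4→33,1→37 34:h→34,7→46,b→38,4→44,1→47 35:h→47,7→35,b→9,4→32,1→35 36:h→9,7→36,b→48,4→36,1→37 37:h→9,7→37,b→9,4→37,1→37 38:h→38,7→48,b→49,4→50,1→47 39:h→49,7→39,b→39,4→9,1→51 40:h→50,7→40,b→52,4→40,1→9 41:h→41,7→51,b→9,4→9,1→41 42:h→42,7→52,b→42,4→9,1→9 43:h→9,7→43,b→53,4→43,1→9 44:h→44,7→53,b→50,4→44,1→9 45:h→45,7→54,b→9,4→45,1→9 46:h→9,7→46,b→48,4→53,1→55 47:h→47,7→55,b→9,4→45,1→47 48:h→9,7→48,b→56,4→57,1→55 49:h→49,7→56,b→49,4→9,1→58 50:h→50,7→57,b→59,4→50,1→9 51:h→58,7→51,b→9,4→9,1→51 52:h→59,7→52,b→52,4→9,1→9 53:h→9,7→53,b→57,4→53,1→9 54:h→9,7→54,b→9,4→54,1→9 55:h→9,7→55,b→9,4→54,1→55 56:h→9,7→56,b→56,4→9,1→60 57:h→9,7→57,b→61,4→57,1→9 58:h→58,7→60,b→9,4→9,1→58 59:h→59,7→61,b→59,4→9,1→9 60:h→9,7→60,b→9,4→9,1→60 61:h→9,7→61,b→61,4→9,1→9 (ε-aug+det+¬).
'1b': N↓-sim [84, 29, 2] end={s12,s52} rej; 2/2 deletions ∈↓L.
'bb41': |S_i|=[84, 77, 58, 32, 4] end={s12,s43,s52,s53} rej; 4/4 deletions ∈↓L.
'47h7h': N↓-sim [84, 78, 62, 46, 21, 2] end={s52,s76} ∉↓L; 5/5 del acc.
'4bbb4': run [84, 78, 63, 39, 20, 2] end={s13,s52} ∉↓L; 5/5 del acc.
4 minimals (antichain).


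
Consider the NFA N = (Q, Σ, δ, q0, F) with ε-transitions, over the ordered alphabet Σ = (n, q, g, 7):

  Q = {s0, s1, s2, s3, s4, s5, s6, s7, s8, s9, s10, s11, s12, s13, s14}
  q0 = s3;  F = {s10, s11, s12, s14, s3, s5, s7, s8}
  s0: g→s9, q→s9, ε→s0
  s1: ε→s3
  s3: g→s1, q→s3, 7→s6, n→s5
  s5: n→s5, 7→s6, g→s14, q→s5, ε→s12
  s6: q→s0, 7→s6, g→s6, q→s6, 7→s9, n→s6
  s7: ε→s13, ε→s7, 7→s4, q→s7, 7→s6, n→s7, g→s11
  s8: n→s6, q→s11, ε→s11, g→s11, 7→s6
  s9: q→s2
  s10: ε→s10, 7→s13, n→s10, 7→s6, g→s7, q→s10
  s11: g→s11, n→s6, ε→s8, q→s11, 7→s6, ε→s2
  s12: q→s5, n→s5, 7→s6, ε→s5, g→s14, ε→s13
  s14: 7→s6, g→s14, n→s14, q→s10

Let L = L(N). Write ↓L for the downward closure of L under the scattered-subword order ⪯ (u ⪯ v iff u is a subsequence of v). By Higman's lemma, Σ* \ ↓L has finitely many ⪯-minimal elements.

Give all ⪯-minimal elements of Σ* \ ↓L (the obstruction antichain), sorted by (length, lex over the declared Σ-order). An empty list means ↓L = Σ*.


Antichain: [7, ngqggn].

|Q|=15, |F|=8, |δ|=54 (11 ε).
min D↑ (7 st, q0=0, F={2}): 0:n→1,q→0,g→0,7→2 1:n→1,q→1,g→3,7→2 2:n→2,q→2,g→2,7→2 3:n→3,q→4,g→3,7→2 4:n→4,q→4,g→5,7→2 5:n→5,q→5,g→6,7→2 6:n→2,q→6,g→6,7→2.
'7': |S_i|=[15, 6] end={s0,s13,s2,s4,s6,s9} ∉↓L; 1/1 del acc.
'ngqggn': |S_i|=[15, 13, 11, 10, 9, 6, 4] end={s0,s2,s6,s9} rej; 6/6 deletions ∈↓L.
2 words, ⪯-incomp.


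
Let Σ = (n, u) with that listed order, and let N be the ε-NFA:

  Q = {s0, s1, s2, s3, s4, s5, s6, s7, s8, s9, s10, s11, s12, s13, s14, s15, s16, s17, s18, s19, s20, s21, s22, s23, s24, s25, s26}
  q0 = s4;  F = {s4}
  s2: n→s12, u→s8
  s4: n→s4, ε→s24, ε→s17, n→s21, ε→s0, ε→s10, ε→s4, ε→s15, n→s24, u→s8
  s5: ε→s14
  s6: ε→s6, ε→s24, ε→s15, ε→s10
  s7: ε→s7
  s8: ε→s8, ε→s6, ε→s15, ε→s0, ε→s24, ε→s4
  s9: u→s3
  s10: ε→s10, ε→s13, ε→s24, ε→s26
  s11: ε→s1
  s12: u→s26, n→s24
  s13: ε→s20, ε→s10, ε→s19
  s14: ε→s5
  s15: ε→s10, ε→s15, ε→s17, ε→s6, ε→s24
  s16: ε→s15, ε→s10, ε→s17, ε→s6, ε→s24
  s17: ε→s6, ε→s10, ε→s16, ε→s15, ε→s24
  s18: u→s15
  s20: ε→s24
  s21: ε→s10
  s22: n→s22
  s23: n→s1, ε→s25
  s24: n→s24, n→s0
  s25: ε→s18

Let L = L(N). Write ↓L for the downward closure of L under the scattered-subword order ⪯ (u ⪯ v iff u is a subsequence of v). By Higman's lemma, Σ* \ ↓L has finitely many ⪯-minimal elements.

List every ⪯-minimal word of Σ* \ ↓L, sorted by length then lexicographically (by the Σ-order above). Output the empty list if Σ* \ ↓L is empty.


min(Σ*\↓L) = [].

|Q|=27, |F|=1, |δ|=60 (46 ε).
min D↑ (1 st, q0=0, F={}): 0:n→0,u→0.
L(D↑) = ∅ ⇒ ↓L = Σ*.


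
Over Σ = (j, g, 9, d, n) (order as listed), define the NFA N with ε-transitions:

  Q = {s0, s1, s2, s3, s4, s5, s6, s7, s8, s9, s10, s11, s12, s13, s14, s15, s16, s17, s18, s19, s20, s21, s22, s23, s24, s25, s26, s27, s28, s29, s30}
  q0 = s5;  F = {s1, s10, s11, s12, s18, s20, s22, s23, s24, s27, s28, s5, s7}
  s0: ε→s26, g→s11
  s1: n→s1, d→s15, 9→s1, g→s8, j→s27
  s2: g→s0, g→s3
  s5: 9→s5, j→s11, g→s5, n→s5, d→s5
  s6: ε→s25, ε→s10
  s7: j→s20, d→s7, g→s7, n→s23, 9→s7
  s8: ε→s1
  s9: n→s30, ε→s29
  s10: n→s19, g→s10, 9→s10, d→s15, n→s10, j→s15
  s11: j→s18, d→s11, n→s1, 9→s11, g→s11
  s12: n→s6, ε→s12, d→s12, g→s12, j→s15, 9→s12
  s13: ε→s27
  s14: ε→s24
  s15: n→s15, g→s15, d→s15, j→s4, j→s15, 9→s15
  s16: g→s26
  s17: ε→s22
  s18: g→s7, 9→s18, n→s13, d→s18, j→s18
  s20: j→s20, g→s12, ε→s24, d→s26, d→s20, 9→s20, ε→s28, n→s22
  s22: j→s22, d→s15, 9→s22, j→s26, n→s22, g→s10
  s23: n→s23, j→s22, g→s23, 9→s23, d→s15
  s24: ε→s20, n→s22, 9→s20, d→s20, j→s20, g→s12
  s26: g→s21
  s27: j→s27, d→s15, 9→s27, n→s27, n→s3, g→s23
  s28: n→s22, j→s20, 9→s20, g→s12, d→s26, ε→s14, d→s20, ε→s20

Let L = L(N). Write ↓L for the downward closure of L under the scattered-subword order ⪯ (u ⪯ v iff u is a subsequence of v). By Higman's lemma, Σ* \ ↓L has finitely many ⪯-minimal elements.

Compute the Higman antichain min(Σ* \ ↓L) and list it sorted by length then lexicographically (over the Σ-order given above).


Antichain: [jnd, jjgjgj].

|Q|=31, |F|=13, |δ|=96 (14 ε).
min D↑ (12 st, q0=0, F={6}): 0:j→1,g→0,9→0,d→0,n→0 1:j→2,g→1,9→1,d→1,n→3 2:j→2,g→4,9→2,d→2,n→5 3:j→5,g→3,9→3,d→6,n→3 4:j→7,g→4,9→4,d→4,n→8 5:j→5,g→8,9→5,d→6,n→5 6:j→6,g→6,9→6,d→6,n→6 7:j→7,g→9,9→7,d→7,n→10 8:j→10,g→8,9→8,d→6,n→8 9:j→6,g→9,9→9,d→9,n→11 10:j→10,g→11,9→10,d→6,n→10 11:j→6,g→11,9→11,d→6,n→11.
'jnd': run [24, 23, 15, 2] end={s15,s4} — reject; 3/3 del acc.
'jjgjgj': run [24, 23, 20, 16, 14, 8, 2] end={s15,s4} — reject; 6/6 single-dels accept.
2 obstructions.


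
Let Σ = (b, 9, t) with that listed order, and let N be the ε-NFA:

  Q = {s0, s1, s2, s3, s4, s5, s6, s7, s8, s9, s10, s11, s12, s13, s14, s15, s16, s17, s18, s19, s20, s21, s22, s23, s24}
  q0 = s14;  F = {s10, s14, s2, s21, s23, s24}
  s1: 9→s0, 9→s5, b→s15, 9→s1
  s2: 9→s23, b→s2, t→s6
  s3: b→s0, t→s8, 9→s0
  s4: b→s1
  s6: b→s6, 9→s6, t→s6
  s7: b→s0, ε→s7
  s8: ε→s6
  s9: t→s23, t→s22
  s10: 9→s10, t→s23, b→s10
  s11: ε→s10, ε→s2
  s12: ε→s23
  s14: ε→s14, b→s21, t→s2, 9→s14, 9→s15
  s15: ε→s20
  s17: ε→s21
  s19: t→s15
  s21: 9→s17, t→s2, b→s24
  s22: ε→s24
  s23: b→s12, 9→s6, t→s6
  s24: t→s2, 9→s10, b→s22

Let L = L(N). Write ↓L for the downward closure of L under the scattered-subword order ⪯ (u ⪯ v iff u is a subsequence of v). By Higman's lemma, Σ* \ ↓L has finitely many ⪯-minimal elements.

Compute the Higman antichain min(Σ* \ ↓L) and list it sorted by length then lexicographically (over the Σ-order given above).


|Q|=25, |F|=6, |δ|=43 (9 ε).
min D↑ (7 st, q0=0, F={5}): 0:b→1,9→0,t→2 1:b→3,9→1,t→2 2:b→2,9→4,t→5 3:b→3,9→6,t→2 4:b→4,9→5,t→5 5:b→5,9→5,t→5 6:b→6,9→6,t→4.
'tt': |S_i|=[12, 4, 1] end={s6} rej; 2/2 deletions ∈↓L.
't99': run [12, 4, 3, 1] end={s6} rej; 3/3 del acc.
'bb9t9': |S_i|=[12, 9, 7, 4, 3, 1] end={s6} ∉↓L; 5/5 deletions ∈↓L.
3 words, ⪯-incomp.

A = [tt, t99, bb9t9].


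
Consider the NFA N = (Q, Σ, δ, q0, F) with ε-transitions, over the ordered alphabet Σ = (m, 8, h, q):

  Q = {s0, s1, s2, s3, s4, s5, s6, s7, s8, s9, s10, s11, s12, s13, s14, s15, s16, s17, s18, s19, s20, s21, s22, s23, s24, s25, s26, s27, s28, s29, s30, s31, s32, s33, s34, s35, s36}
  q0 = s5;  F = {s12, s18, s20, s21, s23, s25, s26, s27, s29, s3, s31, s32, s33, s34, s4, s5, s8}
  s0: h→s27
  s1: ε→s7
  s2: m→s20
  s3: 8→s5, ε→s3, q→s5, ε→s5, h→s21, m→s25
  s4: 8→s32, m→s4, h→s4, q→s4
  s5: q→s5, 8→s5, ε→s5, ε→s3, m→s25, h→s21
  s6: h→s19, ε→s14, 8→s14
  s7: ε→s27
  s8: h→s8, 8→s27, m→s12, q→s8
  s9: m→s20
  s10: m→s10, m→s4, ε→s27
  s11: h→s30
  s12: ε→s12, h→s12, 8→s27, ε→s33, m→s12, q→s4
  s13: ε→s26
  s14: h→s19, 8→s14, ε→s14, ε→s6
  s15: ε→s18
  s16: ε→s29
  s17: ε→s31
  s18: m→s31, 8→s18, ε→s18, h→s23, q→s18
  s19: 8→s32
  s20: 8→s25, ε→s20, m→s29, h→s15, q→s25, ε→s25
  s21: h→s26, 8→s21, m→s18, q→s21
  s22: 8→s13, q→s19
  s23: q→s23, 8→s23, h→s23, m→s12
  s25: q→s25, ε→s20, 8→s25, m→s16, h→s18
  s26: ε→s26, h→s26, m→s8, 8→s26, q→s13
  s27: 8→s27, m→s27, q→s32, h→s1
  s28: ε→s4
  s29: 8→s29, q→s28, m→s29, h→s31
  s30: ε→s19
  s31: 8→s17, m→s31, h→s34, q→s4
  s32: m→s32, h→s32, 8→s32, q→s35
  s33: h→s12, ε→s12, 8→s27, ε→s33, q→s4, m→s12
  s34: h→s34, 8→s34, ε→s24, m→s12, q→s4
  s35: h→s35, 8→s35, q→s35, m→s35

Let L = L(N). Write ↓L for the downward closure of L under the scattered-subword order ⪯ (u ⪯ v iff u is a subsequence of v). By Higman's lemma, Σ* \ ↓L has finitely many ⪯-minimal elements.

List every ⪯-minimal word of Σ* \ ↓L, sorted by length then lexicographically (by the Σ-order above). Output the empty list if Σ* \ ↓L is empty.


|Q|=37, |F|=17, |δ|=111 (26 ε).
min D↑ (15 st, q0=0, F={14}): 0:m→1,8→0,h→2,q→0 1:m→3,8→1,h→4,q→1 2:m→4,8→2,h→5,q→2 3:m→3,8→3,h→6,q→7 4:m→6,8→4,h→8,q→4 5:m→9,8→5,h→5,q→5 6:m→6,8→6,h→10,q→7 7:m→7,8→11,h→7,q→7 8:m→12,8→8,h→8,q→8 9:m→12,8→13,h→9,q→9 10:m→12,8→10,h→10,q→7 11:m→11,8→11,h→11,q→14 12:m→12,8→13,h→12,q→7 13:m→13,8→13,h→13,q→11 14:m→14,8→14,h→14,q→14 [Hopcroft].
'mmq8q': run [26, 21, 15, 4, 2, 1] end={s35} — reject; 5/5 deletions ∈↓L.
'hhm8qq': N↓-sim [26, 19, 14, 9, 5, 2, 1] end={s35} — reject; 6/6 del acc.
2 obstructions.

min(Σ*\↓L) = [mmq8q, hhm8qq].


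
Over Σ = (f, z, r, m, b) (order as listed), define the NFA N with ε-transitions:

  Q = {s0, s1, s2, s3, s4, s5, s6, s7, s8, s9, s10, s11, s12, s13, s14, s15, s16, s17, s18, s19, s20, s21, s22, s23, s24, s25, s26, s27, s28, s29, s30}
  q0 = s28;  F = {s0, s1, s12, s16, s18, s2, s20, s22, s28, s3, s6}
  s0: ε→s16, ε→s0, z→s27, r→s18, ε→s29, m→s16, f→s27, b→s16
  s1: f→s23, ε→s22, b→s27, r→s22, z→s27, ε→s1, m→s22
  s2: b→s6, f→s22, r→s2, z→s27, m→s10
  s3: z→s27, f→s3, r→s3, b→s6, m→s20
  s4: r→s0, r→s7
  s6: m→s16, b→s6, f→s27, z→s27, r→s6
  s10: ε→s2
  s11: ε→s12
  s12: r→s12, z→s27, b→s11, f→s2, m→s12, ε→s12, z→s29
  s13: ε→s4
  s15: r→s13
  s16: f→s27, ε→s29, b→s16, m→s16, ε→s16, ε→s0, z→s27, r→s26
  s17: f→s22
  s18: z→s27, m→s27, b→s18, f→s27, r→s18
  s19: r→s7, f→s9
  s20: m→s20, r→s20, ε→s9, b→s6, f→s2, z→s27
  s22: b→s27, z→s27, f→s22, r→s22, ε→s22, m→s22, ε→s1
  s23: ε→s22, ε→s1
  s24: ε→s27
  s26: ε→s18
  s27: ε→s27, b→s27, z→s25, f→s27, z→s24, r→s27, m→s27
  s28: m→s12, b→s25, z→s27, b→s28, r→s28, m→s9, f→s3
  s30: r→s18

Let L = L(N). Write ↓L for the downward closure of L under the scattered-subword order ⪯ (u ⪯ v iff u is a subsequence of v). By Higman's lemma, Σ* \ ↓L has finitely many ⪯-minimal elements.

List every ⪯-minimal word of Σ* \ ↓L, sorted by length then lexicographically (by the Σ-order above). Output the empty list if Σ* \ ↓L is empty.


|Q|=31, |F|=11, |δ|=91 (20 ε).
min D↑ (10 st, q0=0, F={2}): 0:f→1,z→2,r→0,m→3,b→0 1:f→1,z→2,r→1,m→4,b→5 2:f→2,z→2,r→2,m→2,b→2 3:f→6,z→2,r→3,m→3,b→3 4:f→6,z→2,r→4,m→4,b→5 5:f→2,z→2,r→5,m→7,b→5 6:f→8,z→2,r→6,m→6,b→5 7:f→2,z→2,r→9,m→7,b→7 8:f→8,z→2,r→8,m→8,b→2 9:f→2,z→2,r→9,m→2,b→9 [Hopcroft].
'z': N↓-sim [20, 4] end={s24,s25,s27,s29} ∉↓L; 1/1 deletions ∈↓L.
'fbf': N↓-sim [20, 17, 9, 3] end={s24,s25,s27} ∉↓L; 3/3 del acc.
'mffb': N↓-sim [20, 18, 14, 6, 3] end={s24,s25,s27} ∉↓L; 4/4 single-dels accept.
'fbmrm': N↓-sim [20, 17, 9, 8, 5, 3] end={s24,s25,s27} rej; 5/5 single-dels accept.
4 obstructions.

A = [z, fbf, mffb, fbmrm].


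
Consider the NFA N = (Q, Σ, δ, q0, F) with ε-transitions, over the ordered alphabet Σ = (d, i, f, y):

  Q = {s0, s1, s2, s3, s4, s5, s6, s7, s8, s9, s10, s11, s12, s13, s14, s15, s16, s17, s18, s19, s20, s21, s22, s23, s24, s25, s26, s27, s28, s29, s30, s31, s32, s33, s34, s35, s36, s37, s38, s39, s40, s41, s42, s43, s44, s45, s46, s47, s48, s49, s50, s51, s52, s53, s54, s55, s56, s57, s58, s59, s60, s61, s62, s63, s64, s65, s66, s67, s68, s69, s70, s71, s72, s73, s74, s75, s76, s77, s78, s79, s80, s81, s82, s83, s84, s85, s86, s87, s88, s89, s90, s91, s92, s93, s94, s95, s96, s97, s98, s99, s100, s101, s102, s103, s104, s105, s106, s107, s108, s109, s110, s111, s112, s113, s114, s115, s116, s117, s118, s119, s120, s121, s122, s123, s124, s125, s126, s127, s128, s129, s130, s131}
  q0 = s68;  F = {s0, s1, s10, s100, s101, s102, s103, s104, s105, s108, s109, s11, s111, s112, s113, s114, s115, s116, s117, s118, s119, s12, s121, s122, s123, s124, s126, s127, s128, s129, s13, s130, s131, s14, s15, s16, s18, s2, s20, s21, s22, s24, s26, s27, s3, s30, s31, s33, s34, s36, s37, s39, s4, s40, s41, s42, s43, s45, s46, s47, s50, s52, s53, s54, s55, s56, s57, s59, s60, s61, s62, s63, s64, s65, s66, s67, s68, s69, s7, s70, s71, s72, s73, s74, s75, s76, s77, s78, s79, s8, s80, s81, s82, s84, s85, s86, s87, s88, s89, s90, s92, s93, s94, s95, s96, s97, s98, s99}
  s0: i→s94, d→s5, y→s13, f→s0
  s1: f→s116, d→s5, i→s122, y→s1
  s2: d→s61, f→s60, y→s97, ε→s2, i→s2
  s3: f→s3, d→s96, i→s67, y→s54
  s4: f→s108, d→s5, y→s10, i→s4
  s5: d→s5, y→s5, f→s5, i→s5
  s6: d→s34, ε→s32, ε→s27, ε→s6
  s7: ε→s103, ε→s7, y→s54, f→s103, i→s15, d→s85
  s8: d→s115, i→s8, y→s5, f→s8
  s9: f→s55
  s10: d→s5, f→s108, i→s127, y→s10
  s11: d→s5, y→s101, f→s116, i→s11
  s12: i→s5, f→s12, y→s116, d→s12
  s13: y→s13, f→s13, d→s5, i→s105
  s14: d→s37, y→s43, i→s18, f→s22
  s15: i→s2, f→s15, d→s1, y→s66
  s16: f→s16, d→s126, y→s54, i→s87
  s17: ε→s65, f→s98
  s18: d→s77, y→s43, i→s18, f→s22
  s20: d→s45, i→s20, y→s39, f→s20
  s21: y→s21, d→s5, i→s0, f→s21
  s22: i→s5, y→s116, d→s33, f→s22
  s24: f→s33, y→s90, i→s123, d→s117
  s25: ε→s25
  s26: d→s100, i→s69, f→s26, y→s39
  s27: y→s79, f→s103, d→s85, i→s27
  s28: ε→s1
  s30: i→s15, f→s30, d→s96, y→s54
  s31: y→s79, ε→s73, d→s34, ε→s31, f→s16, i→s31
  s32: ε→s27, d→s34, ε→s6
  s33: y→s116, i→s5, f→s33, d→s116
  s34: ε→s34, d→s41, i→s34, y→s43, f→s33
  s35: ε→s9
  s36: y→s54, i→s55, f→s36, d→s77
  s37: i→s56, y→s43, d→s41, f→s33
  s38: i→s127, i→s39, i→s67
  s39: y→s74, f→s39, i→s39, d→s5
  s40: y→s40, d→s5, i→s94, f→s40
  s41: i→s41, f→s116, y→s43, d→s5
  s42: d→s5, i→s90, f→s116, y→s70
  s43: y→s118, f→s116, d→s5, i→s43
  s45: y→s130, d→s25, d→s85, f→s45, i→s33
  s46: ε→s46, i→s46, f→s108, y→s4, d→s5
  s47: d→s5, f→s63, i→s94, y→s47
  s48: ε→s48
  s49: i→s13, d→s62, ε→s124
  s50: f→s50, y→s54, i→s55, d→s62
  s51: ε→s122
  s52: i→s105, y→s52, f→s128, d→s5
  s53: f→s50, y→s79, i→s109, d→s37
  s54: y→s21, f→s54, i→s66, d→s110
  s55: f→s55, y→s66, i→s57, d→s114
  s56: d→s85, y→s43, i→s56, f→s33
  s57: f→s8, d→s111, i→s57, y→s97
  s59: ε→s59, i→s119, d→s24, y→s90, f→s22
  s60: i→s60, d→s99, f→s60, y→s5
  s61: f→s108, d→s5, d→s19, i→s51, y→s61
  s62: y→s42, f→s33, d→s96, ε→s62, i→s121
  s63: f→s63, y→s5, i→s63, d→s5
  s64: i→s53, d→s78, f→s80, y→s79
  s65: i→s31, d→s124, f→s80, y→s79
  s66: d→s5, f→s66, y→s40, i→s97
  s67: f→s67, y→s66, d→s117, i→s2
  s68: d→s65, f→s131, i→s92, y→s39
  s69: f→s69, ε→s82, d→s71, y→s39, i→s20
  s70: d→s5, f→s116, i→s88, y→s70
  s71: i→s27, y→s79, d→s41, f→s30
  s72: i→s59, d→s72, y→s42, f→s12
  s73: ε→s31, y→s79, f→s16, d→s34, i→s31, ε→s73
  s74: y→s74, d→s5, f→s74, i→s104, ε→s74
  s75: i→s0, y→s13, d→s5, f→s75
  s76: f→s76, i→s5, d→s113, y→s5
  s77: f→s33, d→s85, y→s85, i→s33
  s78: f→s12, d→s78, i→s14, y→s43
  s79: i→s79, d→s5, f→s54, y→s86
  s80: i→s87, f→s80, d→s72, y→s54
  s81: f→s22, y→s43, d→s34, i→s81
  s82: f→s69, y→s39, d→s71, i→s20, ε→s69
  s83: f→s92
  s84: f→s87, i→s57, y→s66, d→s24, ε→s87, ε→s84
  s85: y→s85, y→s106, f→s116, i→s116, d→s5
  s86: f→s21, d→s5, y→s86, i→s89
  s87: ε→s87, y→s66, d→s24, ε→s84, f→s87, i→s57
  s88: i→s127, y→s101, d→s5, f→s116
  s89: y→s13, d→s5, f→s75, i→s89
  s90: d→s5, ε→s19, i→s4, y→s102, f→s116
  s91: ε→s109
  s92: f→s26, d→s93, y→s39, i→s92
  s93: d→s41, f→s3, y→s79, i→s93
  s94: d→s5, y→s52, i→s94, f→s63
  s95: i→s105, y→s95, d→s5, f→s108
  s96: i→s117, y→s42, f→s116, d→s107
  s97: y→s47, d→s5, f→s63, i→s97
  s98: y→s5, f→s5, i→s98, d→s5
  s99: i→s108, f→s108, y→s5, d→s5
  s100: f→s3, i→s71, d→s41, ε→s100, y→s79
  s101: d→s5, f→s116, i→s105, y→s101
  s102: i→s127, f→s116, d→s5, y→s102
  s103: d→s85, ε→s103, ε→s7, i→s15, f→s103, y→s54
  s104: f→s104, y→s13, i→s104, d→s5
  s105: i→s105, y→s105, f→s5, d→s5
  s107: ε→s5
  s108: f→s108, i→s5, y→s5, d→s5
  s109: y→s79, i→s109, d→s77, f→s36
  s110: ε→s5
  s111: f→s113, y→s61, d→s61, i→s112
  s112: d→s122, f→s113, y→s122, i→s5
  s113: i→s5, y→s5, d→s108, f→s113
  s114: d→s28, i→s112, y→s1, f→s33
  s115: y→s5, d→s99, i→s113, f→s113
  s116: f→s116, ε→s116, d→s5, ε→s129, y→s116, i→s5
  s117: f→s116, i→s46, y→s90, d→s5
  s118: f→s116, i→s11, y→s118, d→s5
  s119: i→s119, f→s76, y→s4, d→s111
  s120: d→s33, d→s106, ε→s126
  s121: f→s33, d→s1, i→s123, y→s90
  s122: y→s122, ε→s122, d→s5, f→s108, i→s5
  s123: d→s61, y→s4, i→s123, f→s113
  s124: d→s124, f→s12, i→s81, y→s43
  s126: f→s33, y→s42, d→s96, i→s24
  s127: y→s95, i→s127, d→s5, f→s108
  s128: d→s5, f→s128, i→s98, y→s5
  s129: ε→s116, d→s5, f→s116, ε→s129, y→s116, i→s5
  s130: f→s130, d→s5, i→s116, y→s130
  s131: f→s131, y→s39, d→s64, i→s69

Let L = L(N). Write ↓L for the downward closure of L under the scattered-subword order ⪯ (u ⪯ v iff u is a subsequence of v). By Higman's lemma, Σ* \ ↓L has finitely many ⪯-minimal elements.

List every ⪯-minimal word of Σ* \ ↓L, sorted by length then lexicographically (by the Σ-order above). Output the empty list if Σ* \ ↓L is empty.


|Q|=132, |F|=108, |δ|=494 (43 ε).
min D↑ (104 st, q0=0, F={13}): 0:d→1,i→2,f→3,y→4 1:d→5,i→6,f→7,y→8 2:d→9,i→2,f→10,y→4 3:d→11,i→12,f→3,y→4 4:d→13,i→4,f→4,y→14 5:d→5,i→15,f→16,y→17 6:d→18,i→6,f→19,y→8 7:d→20,i→21,f→7,y→22 8:d→13,i→8,f→22,y→23 9:d→24,i→9,f→25,y→8 10:d→26,i→12,f→10,y→4 11:d→27,i→28,f→7,y→8 12:d→29,i→30,f→12,y→4 13:d→13,i→13,f→13,y→13 14:d→13,i→31,f→14,y→14 15:d→18,i→15,f→32,y→17 16:d→16,i→13,f→16,y→33 17:d→13,i→17,f→33,y→34 18:d→24,i→18,f→35,y→17 19:d→36,i→21,f→19,y→22 20:d→20,i→37,f→16,y→38 21:d→39,i→40,f→21,y→41 22:d→13,i→41,f→22,y→42 23:d→13,i→43,f→42,y→23 24:d→13,i→24,f→33,y→17 25:d→44,i→45,f→25,y→22 26:d→24,i→29,f→25,y→8 27:d→27,i→46,f→16,y→17 28:d→47,i→48,f→49,y→8 29:d→24,i→50,f→51,y→8 30:d→52,i→30,f→30,y→4 31:d→13,i→31,f→31,y→53 32:d→35,i→13,f→32,y→33 33:d→13,i→13,f→33,y→33 34:d→13,i→54,f→33,y→34 35:d→33,i→13,f→35,y→33 36:d→44,i→39,f→35,y→38 37:d→39,i→55,f→32,y→56 38:d→13,i→56,f→33,y→57 39:d→58,i→59,f→35,y→56 40:d→60,i→40,f→61,y→62 41:d→13,i→62,f→41,y→63 42:d→13,i→64,f→42,y→42 43:d→13,i→43,f→65,y→53 44:d→13,i→58,f→33,y→38 45:d→58,i→66,f→45,y→41 46:d→47,i→67,f→32,y→17 47:d→24,i→68,f→35,y→17 48:d→69,i→48,f→70,y→8 49:d→71,i→72,f→49,y→22 50:d→73,i→50,f→74,y→8 51:d→44,i→75,f→51,y→22 52:d→73,i→35,f→52,y→76 53:d→13,i→77,f→53,y→53 54:d→13,i→54,f→33,y→78 55:d→60,i→55,f→79,y→80 56:d→13,i→80,f→33,y→81 57:d→13,i→82,f→33,y→57 58:d→13,i→83,f→33,y→56 59:d→84,i→59,f→85,y→80 60:d→84,i→86,f→85,y→84 61:d→87,i→61,f→61,y→13 62:d→13,i→62,f→88,y→89 63:d→13,i→90,f→63,y→63 64:d→13,i→90,f→64,y→53 65:d→13,i→64,f→65,y→53 66:d→84,i→66,f→91,y→62 67:d→69,i→67,f→32,y→17 68:d→73,i→68,f→35,y→17 69:d→73,i→35,f→35,y→73 70:d→69,i→72,f→70,y→22 71:d→44,i→92,f→35,y→38 72:d→93,i→40,f→72,y→41 73:d→13,i→33,f→33,y→73 74:d→73,i→75,f→74,y→22 75:d→94,i→66,f→75,y→41 76:d→13,i→33,f→76,y→76 77:d→13,i→77,f→13,y→77 78:d→13,i→77,f→33,y→78 79:d→85,i→13,f→79,y→13 80:d→13,i→80,f→95,y→96 81:d→13,i→97,f→33,y→81 82:d→13,i→97,f→33,y→78 83:d→13,i→83,f→95,y→80 84:d→13,i→98,f→95,y→84 85:d→95,i→13,f→85,y→13 86:d→98,i→13,f→85,y→98 87:d→99,i→85,f→85,y→13 88:d→13,i→88,f→88,y→13 89:d→13,i→90,f→88,y→89 90:d→13,i→90,f→88,y→100 91:d→99,i→91,f→91,y→13 92:d→94,i→59,f→35,y→56 93:d→94,i→86,f→35,y→94 94:d→13,i→98,f→33,y→94 95:d→13,i→13,f→95,y→13 96:d→13,i→97,f→95,y→96 97:d→13,i→97,f→95,y→101 98:d→13,i→13,f→95,y→98 99:d→13,i→95,f→95,y→13 100:d→13,i→77,f→102,y→100 101:d→13,i→77,f→95,y→101 102:d→13,i→103,f→102,y→13 103:d→13,i→103,f→13,y→13 (ε-aug+det+¬).
'yd': run [116, 47, 3] end={s110,s19,s5} rej; 2/2 single-dels accept.
'ddfi': run [116, 106, 60, 9, 1] end={s5} rej; 4/4 single-dels accept.
'iddd': run [116, 107, 80, 34, 3] end={s107,s19,s5} — reject; 4/4 del acc.
'dfiify': N↓-sim [116, 106, 81, 55, 31, 11, 1] end={s5} ∉↓L; 6/6 del acc.
'fiidii': N↓-sim [116, 107, 96, 78, 24, 9, 1] end={s5} rej; 6/6 deletions ∈↓L.
'yyiyif': N↓-sim [116, 47, 37, 22, 12, 3, 1] end={s5} ∉↓L; 6/6 deletions ∈↓L.
6 words, ⪯-incomp.

Antichain: [yd, ddfi, iddd, dfiify, fiidii, yyiyif].


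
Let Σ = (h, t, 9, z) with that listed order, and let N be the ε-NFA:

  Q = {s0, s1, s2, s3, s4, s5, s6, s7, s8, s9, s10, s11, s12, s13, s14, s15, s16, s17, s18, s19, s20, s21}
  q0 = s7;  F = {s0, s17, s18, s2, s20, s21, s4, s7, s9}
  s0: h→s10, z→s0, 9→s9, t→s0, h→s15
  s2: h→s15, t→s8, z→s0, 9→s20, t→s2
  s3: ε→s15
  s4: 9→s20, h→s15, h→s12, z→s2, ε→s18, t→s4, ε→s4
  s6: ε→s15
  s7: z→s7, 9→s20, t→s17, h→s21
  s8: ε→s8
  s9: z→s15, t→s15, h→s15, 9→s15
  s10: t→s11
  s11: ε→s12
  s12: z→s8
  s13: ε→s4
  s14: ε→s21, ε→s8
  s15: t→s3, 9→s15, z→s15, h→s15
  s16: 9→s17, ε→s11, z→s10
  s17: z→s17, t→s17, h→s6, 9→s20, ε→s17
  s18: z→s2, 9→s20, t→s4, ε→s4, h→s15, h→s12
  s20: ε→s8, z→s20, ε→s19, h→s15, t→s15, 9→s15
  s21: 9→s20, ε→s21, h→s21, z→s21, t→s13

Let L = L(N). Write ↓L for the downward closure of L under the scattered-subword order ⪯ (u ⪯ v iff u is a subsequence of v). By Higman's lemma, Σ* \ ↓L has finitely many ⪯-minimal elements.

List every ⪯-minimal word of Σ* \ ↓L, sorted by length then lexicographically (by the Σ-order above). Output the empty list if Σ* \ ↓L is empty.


|Q|=22, |F|=9, |δ|=63 (15 ε).
min D↑ (9 st, q0=0, F={5}): 0:h→1,t→2,9→3,z→0 1:h→1,t→4,9→3,z→1 2:h→5,t→2,9→3,z→2 3:h→5,t→5,9→5,z→3 4:h→5,t→4,9→3,z→6 5:h→5,t→5,9→5,z→5 6:h→5,t→6,9→3,z→7 7:h→5,t→7,9→8,z→7 8:h→5,t→5,9→5,z→5.
'th': |S_i|=[18, 16, 7] end={s10,s11,s12,s15,s3,s6,s8} — reject; 2/2 deletions ∈↓L.
'9h': N↓-sim [18, 6, 2] end={s15,s3} rej; 2/2 del acc.
'9t': N↓-sim [18, 6, 2] end={s15,s3} rej; 2/2 del acc.
'99': |S_i|=[18, 6, 2] end={s15,s3} rej; 2/2 deletions ∈↓L.
'htzz9z': |S_i|=[18, 16, 14, 11, 10, 3, 2] end={s15,s3} rej; 6/6 deletions ∈↓L.
5 minimals (antichain).

A = [th, 9h, 9t, 99, htzz9z].
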